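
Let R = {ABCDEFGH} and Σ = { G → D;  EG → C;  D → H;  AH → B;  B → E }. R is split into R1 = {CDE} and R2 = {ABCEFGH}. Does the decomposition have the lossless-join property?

No

Common attributes: R1 ∩ R2 = {CE}.
No dependency enlarges {CE}, so (CE)⁺ = {CE}.
The closure contains neither all of R1 = {CDE} nor all of R2 = {ABCEFGH}, so the common attributes are not a superkey of either fragment. The join is lossy.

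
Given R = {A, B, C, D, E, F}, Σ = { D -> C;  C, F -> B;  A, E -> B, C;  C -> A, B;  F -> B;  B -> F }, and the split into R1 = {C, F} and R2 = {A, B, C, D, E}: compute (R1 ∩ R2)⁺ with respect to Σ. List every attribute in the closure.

R1 ∩ R2 = {C}.
C → A, B applies, adding A, B
B → F applies, adding F
Closure: {A, B, C, F}.

A, B, C, F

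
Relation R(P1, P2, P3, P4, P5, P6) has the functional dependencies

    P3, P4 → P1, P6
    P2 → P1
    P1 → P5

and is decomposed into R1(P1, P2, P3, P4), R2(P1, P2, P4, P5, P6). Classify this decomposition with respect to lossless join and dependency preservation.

lossy and not dependency-preserving

Lossless test: (P1, P2, P4)⁺ = {P1, P2, P4, P5}, which is a superkey of neither fragment — lossy.
Dependency preservation: the restricted closure of {P3, P4} across the fragments never reaches {P1, P6}, so P3, P4 → P1, P6 cannot be enforced without a join — not preserved.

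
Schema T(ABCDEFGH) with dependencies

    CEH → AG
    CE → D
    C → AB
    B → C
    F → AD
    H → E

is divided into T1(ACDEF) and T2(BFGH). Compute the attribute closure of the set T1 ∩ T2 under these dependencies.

T1 ∩ T2 = {F}.
F → AD applies, adding AD
Closure: {ADF}.

ADF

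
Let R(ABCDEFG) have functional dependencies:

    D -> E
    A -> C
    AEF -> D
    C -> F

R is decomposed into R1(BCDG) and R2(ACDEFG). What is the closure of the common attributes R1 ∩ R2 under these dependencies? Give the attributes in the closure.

R1 ∩ R2 = {CDG}.
D → E applies, adding E
C → F applies, adding F
Closure: {CDEFG}.

CDEFG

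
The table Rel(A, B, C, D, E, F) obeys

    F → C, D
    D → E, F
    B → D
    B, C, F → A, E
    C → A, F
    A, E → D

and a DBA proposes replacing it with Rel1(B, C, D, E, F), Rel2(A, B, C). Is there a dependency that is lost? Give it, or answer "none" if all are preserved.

Check A, E → D: no single fragment contains all of {A, D, E}, and the restricted closure of {A, E} across the fragments never reaches {D}.
F → C, D is preserved.
D → E, F is preserved.
B → D is preserved.
B, C, F → A, E is preserved.
C → A, F is preserved.

A, E → D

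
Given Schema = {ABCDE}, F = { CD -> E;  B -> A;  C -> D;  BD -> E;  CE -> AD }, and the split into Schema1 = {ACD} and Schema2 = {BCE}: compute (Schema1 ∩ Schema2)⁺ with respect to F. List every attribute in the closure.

ACDE

Schema1 ∩ Schema2 = {C}.
C → D applies, adding D
CD → E applies, adding E
CE → AD applies, adding A
Closure: {ACDE}.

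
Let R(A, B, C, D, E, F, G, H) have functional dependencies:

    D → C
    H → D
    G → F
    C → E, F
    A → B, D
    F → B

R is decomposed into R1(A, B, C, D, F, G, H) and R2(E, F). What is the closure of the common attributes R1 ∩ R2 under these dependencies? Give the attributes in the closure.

R1 ∩ R2 = {F}.
F → B applies, adding B
Closure: {B, F}.

B, F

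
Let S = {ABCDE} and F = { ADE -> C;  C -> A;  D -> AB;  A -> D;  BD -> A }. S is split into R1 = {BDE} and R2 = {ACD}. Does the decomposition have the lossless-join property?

Common attributes: R1 ∩ R2 = {D}.
Closure of {D}: D → AB applies, adding AB. So (D)⁺ = {ABD}.
The closure contains neither all of R1 = {BDE} nor all of R2 = {ACD}, so the common attributes are not a superkey of either fragment. The join is lossy.

No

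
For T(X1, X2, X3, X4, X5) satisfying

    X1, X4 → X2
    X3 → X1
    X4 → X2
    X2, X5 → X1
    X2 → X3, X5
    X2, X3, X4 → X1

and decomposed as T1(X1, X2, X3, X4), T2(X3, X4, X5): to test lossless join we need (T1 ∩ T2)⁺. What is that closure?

X1, X2, X3, X4, X5

T1 ∩ T2 = {X3, X4}.
X3 → X1 applies, adding X1
X4 → X2 applies, adding X2
X2 → X3, X5 applies, adding X5
Closure: {X1, X2, X3, X4, X5}.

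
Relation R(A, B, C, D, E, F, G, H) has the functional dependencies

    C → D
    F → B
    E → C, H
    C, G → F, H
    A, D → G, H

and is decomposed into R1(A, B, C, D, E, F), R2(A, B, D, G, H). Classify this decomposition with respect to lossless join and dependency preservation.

lossless but not dependency-preserving

Lossless test: (A, B, D)⁺ = {A, B, D, G, H}, which contains all of one fragment — lossless.
Dependency preservation: the restricted closure of {E} across the fragments never reaches {C, H}, so E → C, H cannot be enforced without a join — not preserved.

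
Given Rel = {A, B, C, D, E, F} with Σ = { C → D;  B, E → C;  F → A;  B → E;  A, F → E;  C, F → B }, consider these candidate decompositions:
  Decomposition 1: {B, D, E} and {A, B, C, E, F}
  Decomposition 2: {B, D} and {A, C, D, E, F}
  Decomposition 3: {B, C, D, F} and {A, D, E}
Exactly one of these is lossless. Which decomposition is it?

Decomposition 1: common = {B, E}, closure = {B, C, D, E} → lossless.
Decomposition 2: common = {D}, closure = {D} → lossy.
Decomposition 3: common = {D}, closure = {D} → lossy.

Decomposition 1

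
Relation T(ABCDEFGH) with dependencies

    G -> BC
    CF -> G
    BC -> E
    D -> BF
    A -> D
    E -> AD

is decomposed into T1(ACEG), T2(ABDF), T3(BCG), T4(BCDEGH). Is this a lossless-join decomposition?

Yes

Chase test. Columns are ABCDEFGH; row i has aⱼ where attribute j ∈ Ti, else bᵢⱼ.
Initial tableau (one row per fragment):
  row 1: a1 b12 a3 b14 a5 b16 a7 b18
  row 2: a1 a2 b23 a4 b25 a6 b27 b28
  row 3: b31 a2 a3 b34 b35 b36 a7 b38
  row 4: b41 a2 a3 a4 a5 b46 a7 a8
Rows 1 and 3 agree on G; apply G→BC and equate their BC entries.
Rows 1 and 3 agree on BC; apply BC→E and equate their E entries.
Rows 2 and 4 agree on D; apply D→BF and equate their BF entries.
Rows 1 and 2 agree on A; apply A→D and equate their D entries.
Rows 1 and 3 agree on E; apply E→AD and equate their AD entries.
Rows 1 and 4 agree on E; apply E→AD and equate their AD entries.
Rows 1 and 2 agree on D; apply D→BF and equate their BF entries.
Rows 1 and 3 agree on D; apply D→BF and equate their BF entries.
Row 4 is now all distinguished symbols — the join is lossless.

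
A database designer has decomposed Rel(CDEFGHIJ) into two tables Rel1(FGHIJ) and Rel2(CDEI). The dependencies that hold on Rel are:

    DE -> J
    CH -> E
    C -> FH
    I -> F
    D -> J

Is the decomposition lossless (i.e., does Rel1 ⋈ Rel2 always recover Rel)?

Common attributes: Rel1 ∩ Rel2 = {I}.
Closure of {I}: I → F applies, adding F. So (I)⁺ = {FI}.
The closure contains neither all of Rel1 = {FGHIJ} nor all of Rel2 = {CDEI}, so the common attributes are not a superkey of either fragment. The join is lossy.

No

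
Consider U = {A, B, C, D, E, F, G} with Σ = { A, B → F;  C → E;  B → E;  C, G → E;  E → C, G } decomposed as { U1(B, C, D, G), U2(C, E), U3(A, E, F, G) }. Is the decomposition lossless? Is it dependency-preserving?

Lossless test (chase): Rows 1 and 2 agree on C; apply C→E and equate their E entries. Rows 1 and 2 agree on E; apply E→C, G and equate their C, G entries. Rows 1 and 3 agree on E; apply E→C, G and equate their C, G entries. No row becomes fully distinguished — the join is lossy.
Dependency preservation: the restricted closure of {A, B} across the fragments never reaches {F}, so A, B → F cannot be enforced without a join — not preserved.

lossy and not dependency-preserving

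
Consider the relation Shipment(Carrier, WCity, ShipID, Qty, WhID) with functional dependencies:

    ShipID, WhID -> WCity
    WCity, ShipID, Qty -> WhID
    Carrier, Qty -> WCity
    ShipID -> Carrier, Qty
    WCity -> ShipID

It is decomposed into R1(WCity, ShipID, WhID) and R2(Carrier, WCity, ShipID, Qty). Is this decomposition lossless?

Yes

Common attributes: R1 ∩ R2 = {WCity, ShipID}.
Closure of {WCity, ShipID}: ShipID → Carrier, Qty applies, adding Carrier, Qty; WCity, ShipID, Qty → WhID applies, adding WhID. So (WCity, ShipID)⁺ = {Carrier, WCity, ShipID, Qty, WhID}.
This closure contains every attribute of R1, so R1 ∩ R2 → R1. The join is lossless.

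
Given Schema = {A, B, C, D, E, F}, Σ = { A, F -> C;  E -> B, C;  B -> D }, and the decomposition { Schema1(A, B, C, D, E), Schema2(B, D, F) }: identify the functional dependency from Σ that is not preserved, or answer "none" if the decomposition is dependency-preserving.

Check A, F → C: no single fragment contains all of {A, C, F}, and the restricted closure of {A, F} across the fragments never reaches {C}.
E → B, C is preserved.
B → D is preserved.

A, F -> C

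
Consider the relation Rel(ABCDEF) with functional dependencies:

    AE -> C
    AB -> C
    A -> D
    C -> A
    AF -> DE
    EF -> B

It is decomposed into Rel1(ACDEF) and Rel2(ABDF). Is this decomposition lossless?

Yes

Common attributes: Rel1 ∩ Rel2 = {ADF}.
Closure of {ADF}: AF → DE applies, adding E; EF → B applies, adding B; AE → C applies, adding C. So (ADF)⁺ = {ABCDEF}.
This closure contains every attribute of Rel1, so Rel1 ∩ Rel2 → Rel1. The join is lossless.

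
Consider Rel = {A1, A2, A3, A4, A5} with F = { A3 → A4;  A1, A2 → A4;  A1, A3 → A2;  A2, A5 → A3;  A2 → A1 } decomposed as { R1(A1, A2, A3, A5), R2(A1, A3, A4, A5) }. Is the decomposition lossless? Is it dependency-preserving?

lossless but not dependency-preserving

Lossless test: (A1, A3, A5)⁺ = {A1, A2, A3, A4, A5}, which contains all of one fragment — lossless.
Dependency preservation: the restricted closure of {A1, A2} across the fragments never reaches {A4}, so A1, A2 → A4 cannot be enforced without a join — not preserved.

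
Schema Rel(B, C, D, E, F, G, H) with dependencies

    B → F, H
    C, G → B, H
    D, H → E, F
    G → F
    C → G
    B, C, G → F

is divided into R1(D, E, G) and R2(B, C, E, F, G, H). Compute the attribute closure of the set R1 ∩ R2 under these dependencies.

R1 ∩ R2 = {E, G}.
G → F applies, adding F
Closure: {E, F, G}.

E, F, G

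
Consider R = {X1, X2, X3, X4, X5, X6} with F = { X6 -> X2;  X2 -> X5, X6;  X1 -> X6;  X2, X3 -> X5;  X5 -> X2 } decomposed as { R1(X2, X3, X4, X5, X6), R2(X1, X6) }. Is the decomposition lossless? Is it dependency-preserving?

lossy but dependency-preserving

Lossless test: (X6)⁺ = {X2, X5, X6}, which is a superkey of neither fragment — lossy.
Dependency preservation: every FD's attributes lie within a single fragment, so each can be enforced locally — preserved.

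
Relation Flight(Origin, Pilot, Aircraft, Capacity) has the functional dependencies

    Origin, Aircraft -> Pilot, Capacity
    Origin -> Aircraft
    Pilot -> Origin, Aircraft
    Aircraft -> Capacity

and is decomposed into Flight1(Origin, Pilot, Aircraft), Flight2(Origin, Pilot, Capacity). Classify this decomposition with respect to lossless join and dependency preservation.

Lossless test: (Origin, Pilot)⁺ = {Origin, Pilot, Aircraft, Capacity}, which contains all of one fragment — lossless.
Dependency preservation: the restricted closure of {Aircraft} across the fragments never reaches {Capacity}, so Aircraft → Capacity cannot be enforced without a join — not preserved.

lossless but not dependency-preserving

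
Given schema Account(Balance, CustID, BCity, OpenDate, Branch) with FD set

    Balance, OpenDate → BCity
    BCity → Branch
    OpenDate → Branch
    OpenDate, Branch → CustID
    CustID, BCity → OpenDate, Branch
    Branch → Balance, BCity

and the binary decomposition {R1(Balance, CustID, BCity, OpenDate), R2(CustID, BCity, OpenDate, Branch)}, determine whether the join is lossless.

Common attributes: R1 ∩ R2 = {CustID, BCity, OpenDate}.
Closure of {CustID, BCity, OpenDate}: BCity → Branch applies, adding Branch; Branch → Balance, BCity applies, adding Balance. So (CustID, BCity, OpenDate)⁺ = {Balance, CustID, BCity, OpenDate, Branch}.
This closure contains every attribute of R1, so R1 ∩ R2 → R1. The join is lossless.

Yes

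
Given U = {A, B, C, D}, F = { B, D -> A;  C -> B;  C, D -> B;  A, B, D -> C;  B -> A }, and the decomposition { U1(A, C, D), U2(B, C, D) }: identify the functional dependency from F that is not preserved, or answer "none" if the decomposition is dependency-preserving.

B -> A

Check B → A: no single fragment contains all of {A, B}, and the restricted closure of {B} across the fragments never reaches {A}.
B, D → A is preserved.
C → B is preserved.
C, D → B is preserved.
A, B, D → C is preserved.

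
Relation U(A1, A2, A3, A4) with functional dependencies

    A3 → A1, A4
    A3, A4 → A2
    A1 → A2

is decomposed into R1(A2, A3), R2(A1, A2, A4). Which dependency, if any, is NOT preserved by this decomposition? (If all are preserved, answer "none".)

A3 → A1, A4

Check A3 → A1, A4: no single fragment contains all of {A1, A3, A4}, and the restricted closure of {A3} across the fragments never reaches {A1, A4}.
A3, A4 → A2 is preserved.
A1 → A2 is preserved.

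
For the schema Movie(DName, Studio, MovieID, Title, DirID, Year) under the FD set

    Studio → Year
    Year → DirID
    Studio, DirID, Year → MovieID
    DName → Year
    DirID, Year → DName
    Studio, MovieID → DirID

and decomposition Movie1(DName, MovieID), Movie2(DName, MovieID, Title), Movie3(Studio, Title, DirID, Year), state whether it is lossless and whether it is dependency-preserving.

Lossless test (chase): Rows 1 and 2 agree on DName; apply DName→Year and equate their Year entries. Rows 1 and 2 agree on Year; apply Year→DirID and equate their DirID entries. No row becomes fully distinguished — the join is lossy.
Dependency preservation: the restricted closure of {Studio, DirID, Year} across the fragments never reaches {MovieID}, so Studio, DirID, Year → MovieID cannot be enforced without a join — not preserved.

lossy and not dependency-preserving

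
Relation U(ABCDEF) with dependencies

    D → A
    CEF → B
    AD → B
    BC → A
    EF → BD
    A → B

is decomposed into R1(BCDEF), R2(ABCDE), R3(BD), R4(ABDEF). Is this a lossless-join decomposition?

Yes

Chase test. Columns are ABCDEF; row i has aⱼ where attribute j ∈ Ri, else bᵢⱼ.
Initial tableau (one row per fragment):
  row 1: b11 a2 a3 a4 a5 a6
  row 2: a1 a2 a3 a4 a5 b26
  row 3: b31 a2 b33 a4 b35 b36
  row 4: a1 a2 b43 a4 a5 a6
Rows 1 and 2 agree on D; apply D→A and equate their A entries.
Rows 1 and 3 agree on D; apply D→A and equate their A entries.
Row 1 is now all distinguished symbols — the join is lossless.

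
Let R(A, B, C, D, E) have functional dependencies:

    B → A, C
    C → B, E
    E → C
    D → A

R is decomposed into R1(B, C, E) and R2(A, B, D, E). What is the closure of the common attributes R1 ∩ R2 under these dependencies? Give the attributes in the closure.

A, B, C, E

R1 ∩ R2 = {B, E}.
B → A, C applies, adding A, C
Closure: {A, B, C, E}.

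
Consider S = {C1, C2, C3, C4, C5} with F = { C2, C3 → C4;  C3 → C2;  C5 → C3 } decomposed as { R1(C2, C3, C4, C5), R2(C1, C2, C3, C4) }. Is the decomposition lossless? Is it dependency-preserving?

lossy but dependency-preserving

Lossless test: (C2, C3, C4)⁺ = {C2, C3, C4}, which is a superkey of neither fragment — lossy.
Dependency preservation: every FD's attributes lie within a single fragment, so each can be enforced locally — preserved.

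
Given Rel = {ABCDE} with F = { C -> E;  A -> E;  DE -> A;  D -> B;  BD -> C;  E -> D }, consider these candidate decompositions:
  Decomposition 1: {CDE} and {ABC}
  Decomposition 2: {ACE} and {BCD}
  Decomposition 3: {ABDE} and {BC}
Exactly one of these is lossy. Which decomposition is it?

Decomposition 3

Decomposition 1: common = {C}, closure = {ABCDE} → lossless.
Decomposition 2: common = {C}, closure = {ABCDE} → lossless.
Decomposition 3: common = {B}, closure = {B} → lossy.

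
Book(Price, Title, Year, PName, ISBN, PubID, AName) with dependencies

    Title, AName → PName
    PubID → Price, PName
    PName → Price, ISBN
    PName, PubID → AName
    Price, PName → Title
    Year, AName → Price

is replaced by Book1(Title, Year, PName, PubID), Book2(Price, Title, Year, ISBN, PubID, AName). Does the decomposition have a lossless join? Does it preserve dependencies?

lossless but not dependency-preserving

Lossless test: (Title, Year, PubID)⁺ = {Price, Title, Year, PName, ISBN, PubID, AName}, which contains all of one fragment — lossless.
Dependency preservation: the restricted closure of {Title, AName} across the fragments never reaches {PName}, so Title, AName → PName cannot be enforced without a join — not preserved.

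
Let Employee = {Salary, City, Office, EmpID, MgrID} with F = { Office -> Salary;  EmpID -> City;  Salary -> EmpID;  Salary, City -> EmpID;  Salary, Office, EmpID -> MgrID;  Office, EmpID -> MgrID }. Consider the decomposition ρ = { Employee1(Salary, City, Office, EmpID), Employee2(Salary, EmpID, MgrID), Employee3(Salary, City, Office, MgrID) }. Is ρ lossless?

Chase test. Columns are Salary, City, Office, EmpID, MgrID; row i has aⱼ where attribute j ∈ Employeei, else bᵢⱼ.
Initial tableau (one row per fragment):
  row 1: a1 a2 a3 a4 b15
  row 2: a1 b22 b23 a4 a5
  row 3: a1 a2 a3 b34 a5
Rows 1 and 2 agree on EmpID; apply EmpID→City and equate their City entries.
Rows 1 and 3 agree on Salary; apply Salary→EmpID and equate their EmpID entries.
Rows 1 and 3 agree on Salary, Office, EmpID; apply Salary, Office, EmpID→MgrID and equate their MgrID entries.
Row 1 is now all distinguished symbols — the join is lossless.

Yes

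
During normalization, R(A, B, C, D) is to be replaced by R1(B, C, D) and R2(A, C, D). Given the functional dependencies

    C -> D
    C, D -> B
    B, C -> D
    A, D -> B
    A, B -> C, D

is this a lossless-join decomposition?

Common attributes: R1 ∩ R2 = {C, D}.
Closure of {C, D}: C, D → B applies, adding B. So (C, D)⁺ = {B, C, D}.
This closure contains every attribute of R1, so R1 ∩ R2 → R1. The join is lossless.

Yes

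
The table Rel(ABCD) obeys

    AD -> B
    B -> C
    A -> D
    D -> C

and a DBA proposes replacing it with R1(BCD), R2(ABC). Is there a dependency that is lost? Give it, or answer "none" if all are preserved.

Check A → D: no single fragment contains all of {AD}, and the restricted closure of {A} across the fragments never reaches {D}.
AD → B is preserved.
B → C is preserved.
D → C is preserved.

A -> D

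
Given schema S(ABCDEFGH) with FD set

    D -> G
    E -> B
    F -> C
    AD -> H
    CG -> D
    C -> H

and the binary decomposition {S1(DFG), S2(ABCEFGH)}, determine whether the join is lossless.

Yes

Common attributes: S1 ∩ S2 = {FG}.
Closure of {FG}: F → C applies, adding C; CG → D applies, adding D; C → H applies, adding H. So (FG)⁺ = {CDFGH}.
This closure contains every attribute of S1, so S1 ∩ S2 → S1. The join is lossless.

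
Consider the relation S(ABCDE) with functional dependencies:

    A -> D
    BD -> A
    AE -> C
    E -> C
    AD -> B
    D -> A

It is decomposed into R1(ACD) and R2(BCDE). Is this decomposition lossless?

Yes

Common attributes: R1 ∩ R2 = {CD}.
Closure of {CD}: D → A applies, adding A; AD → B applies, adding B. So (CD)⁺ = {ABCD}.
This closure contains every attribute of R1, so R1 ∩ R2 → R1. The join is lossless.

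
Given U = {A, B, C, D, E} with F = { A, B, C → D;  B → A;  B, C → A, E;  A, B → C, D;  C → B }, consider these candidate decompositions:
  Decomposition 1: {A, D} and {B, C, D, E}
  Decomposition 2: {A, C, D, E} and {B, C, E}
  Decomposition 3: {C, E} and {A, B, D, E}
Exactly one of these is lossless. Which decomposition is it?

Decomposition 2

Decomposition 1: common = {D}, closure = {D} → lossy.
Decomposition 2: common = {C, E}, closure = {A, B, C, D, E} → lossless.
Decomposition 3: common = {E}, closure = {E} → lossy.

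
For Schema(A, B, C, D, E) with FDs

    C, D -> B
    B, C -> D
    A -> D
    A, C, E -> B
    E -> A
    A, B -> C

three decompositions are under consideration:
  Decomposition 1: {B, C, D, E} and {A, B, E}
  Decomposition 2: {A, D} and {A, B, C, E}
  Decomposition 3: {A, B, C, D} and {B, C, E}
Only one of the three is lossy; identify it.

Decomposition 1: common = {B, E}, closure = {A, B, C, D, E} → lossless.
Decomposition 2: common = {A}, closure = {A, D} → lossless.
Decomposition 3: common = {B, C}, closure = {B, C, D} → lossy.

Decomposition 3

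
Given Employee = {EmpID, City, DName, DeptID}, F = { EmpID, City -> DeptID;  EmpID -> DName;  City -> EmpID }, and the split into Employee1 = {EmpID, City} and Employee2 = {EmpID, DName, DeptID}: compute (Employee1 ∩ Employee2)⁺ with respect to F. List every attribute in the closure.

EmpID, DName

Employee1 ∩ Employee2 = {EmpID}.
EmpID → DName applies, adding DName
Closure: {EmpID, DName}.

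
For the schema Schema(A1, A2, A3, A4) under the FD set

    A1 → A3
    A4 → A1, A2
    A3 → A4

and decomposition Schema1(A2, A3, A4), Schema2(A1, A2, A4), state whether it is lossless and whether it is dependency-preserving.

lossless and dependency-preserving

Lossless test: (A2, A4)⁺ = {A1, A2, A3, A4}, which contains all of one fragment — lossless.
Dependency preservation: A1 → A3 is not contained in any single fragment, but the restricted closure of its left-hand side across the fragments still reaches the right-hand side; the remaining FDs each lie inside some fragment. All dependencies are preserved.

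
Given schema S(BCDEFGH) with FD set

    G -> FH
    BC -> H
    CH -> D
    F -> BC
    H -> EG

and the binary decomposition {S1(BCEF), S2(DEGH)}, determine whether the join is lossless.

Common attributes: S1 ∩ S2 = {E}.
No dependency enlarges {E}, so (E)⁺ = {E}.
The closure contains neither all of S1 = {BCEF} nor all of S2 = {DEGH}, so the common attributes are not a superkey of either fragment. The join is lossy.

No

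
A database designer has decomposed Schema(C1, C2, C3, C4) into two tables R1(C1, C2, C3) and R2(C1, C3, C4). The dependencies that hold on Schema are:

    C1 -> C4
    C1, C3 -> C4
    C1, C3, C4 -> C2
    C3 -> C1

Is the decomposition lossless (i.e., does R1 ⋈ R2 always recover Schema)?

Yes

Common attributes: R1 ∩ R2 = {C1, C3}.
Closure of {C1, C3}: C1 → C4 applies, adding C4; C1, C3, C4 → C2 applies, adding C2. So (C1, C3)⁺ = {C1, C2, C3, C4}.
This closure contains every attribute of R1, so R1 ∩ R2 → R1. The join is lossless.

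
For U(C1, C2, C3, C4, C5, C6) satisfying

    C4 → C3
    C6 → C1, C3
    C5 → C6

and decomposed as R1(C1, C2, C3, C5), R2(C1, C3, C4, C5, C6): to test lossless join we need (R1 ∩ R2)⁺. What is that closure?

R1 ∩ R2 = {C1, C3, C5}.
C5 → C6 applies, adding C6
Closure: {C1, C3, C5, C6}.

C1, C3, C5, C6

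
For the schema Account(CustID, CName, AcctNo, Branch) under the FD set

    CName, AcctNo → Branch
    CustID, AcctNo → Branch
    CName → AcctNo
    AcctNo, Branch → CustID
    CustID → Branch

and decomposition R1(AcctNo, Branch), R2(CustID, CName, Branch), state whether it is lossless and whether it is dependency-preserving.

Lossless test: (Branch)⁺ = {Branch}, which is a superkey of neither fragment — lossy.
Dependency preservation: the restricted closure of {CName} across the fragments never reaches {AcctNo}, so CName → AcctNo cannot be enforced without a join — not preserved.

lossy and not dependency-preserving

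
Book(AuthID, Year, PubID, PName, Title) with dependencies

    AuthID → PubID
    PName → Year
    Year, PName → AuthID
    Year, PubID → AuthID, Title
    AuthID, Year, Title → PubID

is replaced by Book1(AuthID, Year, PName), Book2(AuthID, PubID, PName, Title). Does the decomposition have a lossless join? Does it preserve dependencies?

lossless but not dependency-preserving

Lossless test: (AuthID, PName)⁺ = {AuthID, Year, PubID, PName, Title}, which contains all of one fragment — lossless.
Dependency preservation: the restricted closure of {Year, PubID} across the fragments never reaches {AuthID, Title}, so Year, PubID → AuthID, Title cannot be enforced without a join — not preserved.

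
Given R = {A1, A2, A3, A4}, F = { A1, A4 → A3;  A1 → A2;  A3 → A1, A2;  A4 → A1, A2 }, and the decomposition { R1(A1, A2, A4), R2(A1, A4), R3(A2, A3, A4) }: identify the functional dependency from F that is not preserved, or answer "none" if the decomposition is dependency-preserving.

Check A3 → A1, A2: no single fragment contains all of {A1, A2, A3}, and the restricted closure of {A3} across the fragments never reaches {A1, A2}.
A1, A4 → A3 is preserved.
A1 → A2 is preserved.
A4 → A1, A2 is preserved.

A3 → A1, A2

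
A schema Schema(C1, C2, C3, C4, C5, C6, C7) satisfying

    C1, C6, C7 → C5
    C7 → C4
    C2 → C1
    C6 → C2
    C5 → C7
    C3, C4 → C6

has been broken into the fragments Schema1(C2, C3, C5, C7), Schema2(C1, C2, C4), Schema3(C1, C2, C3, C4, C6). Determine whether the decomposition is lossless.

Chase test. Columns are C1, C2, C3, C4, C5, C6, C7; row i has aⱼ where attribute j ∈ Schemai, else bᵢⱼ.
Initial tableau (one row per fragment):
  row 1: b11 a2 a3 b14 a5 b16 a7
  row 2: a1 a2 b23 a4 b25 b26 b27
  row 3: a1 a2 a3 a4 b35 a6 b37
Rows 1 and 2 agree on C2; apply C2→C1 and equate their C1 entries.
No row becomes fully distinguished — the join is lossy.

No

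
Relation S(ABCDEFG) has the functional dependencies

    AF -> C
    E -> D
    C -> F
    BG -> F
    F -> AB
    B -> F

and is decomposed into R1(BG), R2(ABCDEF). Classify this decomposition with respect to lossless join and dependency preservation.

lossy but dependency-preserving

Lossless test: (B)⁺ = {ABCF}, which is a superkey of neither fragment — lossy.
Dependency preservation: BG → F is not contained in any single fragment, but the restricted closure of its left-hand side across the fragments still reaches the right-hand side; the remaining FDs each lie inside some fragment. All dependencies are preserved.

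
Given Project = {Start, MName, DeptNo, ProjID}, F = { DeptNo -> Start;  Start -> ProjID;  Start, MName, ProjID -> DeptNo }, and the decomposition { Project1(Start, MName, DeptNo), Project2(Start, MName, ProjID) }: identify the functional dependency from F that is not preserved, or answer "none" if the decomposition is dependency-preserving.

DeptNo → Start lies within Project1.
Start → ProjID lies within Project2.
Start, MName, ProjID → DeptNo: restricted closure across fragments reaches DeptNo.
Every dependency is enforceable on the fragments, so the decomposition is dependency-preserving.

none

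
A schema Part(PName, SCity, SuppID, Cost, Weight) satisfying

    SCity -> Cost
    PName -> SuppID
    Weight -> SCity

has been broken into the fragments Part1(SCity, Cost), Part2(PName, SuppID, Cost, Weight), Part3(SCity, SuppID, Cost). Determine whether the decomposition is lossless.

Chase test. Columns are PName, SCity, SuppID, Cost, Weight; row i has aⱼ where attribute j ∈ Parti, else bᵢⱼ.
Initial tableau (one row per fragment):
  row 1: b11 a2 b13 a4 b15
  row 2: a1 b22 a3 a4 a5
  row 3: b31 a2 a3 a4 b35
No row becomes fully distinguished — the join is lossy.

No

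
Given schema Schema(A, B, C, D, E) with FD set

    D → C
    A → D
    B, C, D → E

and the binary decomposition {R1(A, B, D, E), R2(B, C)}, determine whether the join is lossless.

No

Common attributes: R1 ∩ R2 = {B}.
No dependency enlarges {B}, so (B)⁺ = {B}.
The closure contains neither all of R1 = {A, B, D, E} nor all of R2 = {B, C}, so the common attributes are not a superkey of either fragment. The join is lossy.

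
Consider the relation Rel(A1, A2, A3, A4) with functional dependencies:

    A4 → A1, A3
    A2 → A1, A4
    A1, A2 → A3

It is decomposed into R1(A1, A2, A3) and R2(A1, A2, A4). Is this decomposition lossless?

Common attributes: R1 ∩ R2 = {A1, A2}.
Closure of {A1, A2}: A2 → A1, A4 applies, adding A4; A1, A2 → A3 applies, adding A3. So (A1, A2)⁺ = {A1, A2, A3, A4}.
This closure contains every attribute of R1, so R1 ∩ R2 → R1. The join is lossless.

Yes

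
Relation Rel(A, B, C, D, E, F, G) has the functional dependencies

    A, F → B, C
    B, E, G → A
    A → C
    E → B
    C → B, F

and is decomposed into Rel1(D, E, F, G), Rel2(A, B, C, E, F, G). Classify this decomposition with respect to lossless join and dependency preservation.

Lossless test: (E, F, G)⁺ = {A, B, C, E, F, G}, which contains all of one fragment — lossless.
Dependency preservation: every FD's attributes lie within a single fragment, so each can be enforced locally — preserved.

lossless and dependency-preserving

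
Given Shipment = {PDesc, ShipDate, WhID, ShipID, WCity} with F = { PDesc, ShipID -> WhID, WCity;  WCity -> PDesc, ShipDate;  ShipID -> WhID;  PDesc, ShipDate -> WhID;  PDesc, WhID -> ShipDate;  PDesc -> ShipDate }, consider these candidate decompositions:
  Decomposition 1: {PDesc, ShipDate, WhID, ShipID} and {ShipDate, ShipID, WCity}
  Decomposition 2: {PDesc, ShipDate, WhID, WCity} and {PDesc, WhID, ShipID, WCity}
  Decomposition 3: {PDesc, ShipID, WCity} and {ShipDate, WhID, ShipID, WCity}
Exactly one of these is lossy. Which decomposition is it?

Decomposition 1: common = {ShipDate, ShipID}, closure = {ShipDate, WhID, ShipID} → lossy.
Decomposition 2: common = {PDesc, WhID, WCity}, closure = {PDesc, ShipDate, WhID, WCity} → lossless.
Decomposition 3: common = {ShipID, WCity}, closure = {PDesc, ShipDate, WhID, ShipID, WCity} → lossless.

Decomposition 1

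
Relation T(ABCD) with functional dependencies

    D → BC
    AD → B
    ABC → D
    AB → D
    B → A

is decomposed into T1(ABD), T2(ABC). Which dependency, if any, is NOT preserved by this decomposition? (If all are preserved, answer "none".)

D → BC: restricted closure across fragments reaches BC.
AD → B lies within T1.
ABC → D: restricted closure across fragments reaches D.
AB → D lies within T1.
B → A lies within T1.
Every dependency is enforceable on the fragments, so the decomposition is dependency-preserving.

none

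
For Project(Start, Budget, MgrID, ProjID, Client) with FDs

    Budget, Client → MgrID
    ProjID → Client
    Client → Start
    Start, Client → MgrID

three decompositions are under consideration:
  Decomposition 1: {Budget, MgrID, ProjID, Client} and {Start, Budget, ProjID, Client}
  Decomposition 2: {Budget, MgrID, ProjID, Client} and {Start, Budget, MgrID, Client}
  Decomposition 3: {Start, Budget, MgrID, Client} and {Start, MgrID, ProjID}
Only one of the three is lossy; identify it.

Decomposition 3

Decomposition 1: common = {Budget, ProjID, Client}, closure = {Start, Budget, MgrID, ProjID, Client} → lossless.
Decomposition 2: common = {Budget, MgrID, Client}, closure = {Start, Budget, MgrID, Client} → lossless.
Decomposition 3: common = {Start, MgrID}, closure = {Start, MgrID} → lossy.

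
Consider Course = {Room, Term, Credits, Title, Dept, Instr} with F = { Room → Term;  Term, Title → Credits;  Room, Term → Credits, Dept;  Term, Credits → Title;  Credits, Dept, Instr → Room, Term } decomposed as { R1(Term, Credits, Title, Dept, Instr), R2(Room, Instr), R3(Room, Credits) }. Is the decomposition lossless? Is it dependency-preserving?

Lossless test (chase): Rows 2 and 3 agree on Room; apply Room→Term and equate their Term entries. Rows 2 and 3 agree on Room, Term; apply Room, Term→Credits, Dept and equate their Credits, Dept entries. Rows 2 and 3 agree on Term, Credits; apply Term, Credits→Title and equate their Title entries. No row becomes fully distinguished — the join is lossy.
Dependency preservation: the restricted closure of {Room} across the fragments never reaches {Term}, so Room → Term cannot be enforced without a join — not preserved.

lossy and not dependency-preserving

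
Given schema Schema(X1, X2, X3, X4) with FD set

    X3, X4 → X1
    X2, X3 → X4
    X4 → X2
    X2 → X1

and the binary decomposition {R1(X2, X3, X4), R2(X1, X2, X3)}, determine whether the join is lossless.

Common attributes: R1 ∩ R2 = {X2, X3}.
Closure of {X2, X3}: X2, X3 → X4 applies, adding X4; X2 → X1 applies, adding X1. So (X2, X3)⁺ = {X1, X2, X3, X4}.
This closure contains every attribute of R1, so R1 ∩ R2 → R1. The join is lossless.

Yes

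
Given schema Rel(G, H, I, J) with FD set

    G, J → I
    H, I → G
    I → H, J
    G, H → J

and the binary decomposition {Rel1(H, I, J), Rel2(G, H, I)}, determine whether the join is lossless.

Yes

Common attributes: Rel1 ∩ Rel2 = {H, I}.
Closure of {H, I}: H, I → G applies, adding G; I → H, J applies, adding J. So (H, I)⁺ = {G, H, I, J}.
This closure contains every attribute of Rel1, so Rel1 ∩ Rel2 → Rel1. The join is lossless.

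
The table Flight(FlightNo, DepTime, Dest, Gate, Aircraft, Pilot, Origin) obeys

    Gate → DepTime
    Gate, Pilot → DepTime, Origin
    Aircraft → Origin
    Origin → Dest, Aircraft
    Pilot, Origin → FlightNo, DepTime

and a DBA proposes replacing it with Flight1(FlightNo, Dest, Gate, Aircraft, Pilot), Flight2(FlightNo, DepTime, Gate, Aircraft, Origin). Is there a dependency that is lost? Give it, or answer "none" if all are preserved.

Check Pilot, Origin → FlightNo, DepTime: no single fragment contains all of {FlightNo, DepTime, Pilot, Origin}, and the restricted closure of {Pilot, Origin} across the fragments never reaches {FlightNo, DepTime}.
Gate → DepTime is preserved.
Gate, Pilot → DepTime, Origin is preserved.
Aircraft → Origin is preserved.
Origin → Dest, Aircraft is preserved.

Pilot, Origin → FlightNo, DepTime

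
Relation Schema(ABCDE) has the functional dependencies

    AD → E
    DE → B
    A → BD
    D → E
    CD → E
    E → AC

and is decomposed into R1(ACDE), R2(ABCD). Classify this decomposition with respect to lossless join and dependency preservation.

lossless and dependency-preserving

Lossless test: (ACD)⁺ = {ABCDE}, which contains all of one fragment — lossless.
Dependency preservation: DE → B is not contained in any single fragment, but the restricted closure of its left-hand side across the fragments still reaches the right-hand side; the remaining FDs each lie inside some fragment. All dependencies are preserved.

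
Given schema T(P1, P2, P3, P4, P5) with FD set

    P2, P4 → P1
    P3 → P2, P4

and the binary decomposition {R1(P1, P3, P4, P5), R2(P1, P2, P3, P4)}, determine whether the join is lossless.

Yes

Common attributes: R1 ∩ R2 = {P1, P3, P4}.
Closure of {P1, P3, P4}: P3 → P2, P4 applies, adding P2. So (P1, P3, P4)⁺ = {P1, P2, P3, P4}.
This closure contains every attribute of R2, so R1 ∩ R2 → R2. The join is lossless.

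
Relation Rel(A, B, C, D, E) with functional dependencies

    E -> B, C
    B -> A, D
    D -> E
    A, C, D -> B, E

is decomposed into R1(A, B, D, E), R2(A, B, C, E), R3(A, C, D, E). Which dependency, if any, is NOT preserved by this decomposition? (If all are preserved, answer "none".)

E → B, C lies within R2.
B → A, D lies within R1.
D → E lies within R1.
A, C, D → B, E: restricted closure across fragments reaches B, E.
Every dependency is enforceable on the fragments, so the decomposition is dependency-preserving.

none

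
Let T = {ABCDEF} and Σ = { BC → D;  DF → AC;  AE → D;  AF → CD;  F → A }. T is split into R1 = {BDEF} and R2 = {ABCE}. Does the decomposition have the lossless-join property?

No

Common attributes: R1 ∩ R2 = {BE}.
No dependency enlarges {BE}, so (BE)⁺ = {BE}.
The closure contains neither all of R1 = {BDEF} nor all of R2 = {ABCE}, so the common attributes are not a superkey of either fragment. The join is lossy.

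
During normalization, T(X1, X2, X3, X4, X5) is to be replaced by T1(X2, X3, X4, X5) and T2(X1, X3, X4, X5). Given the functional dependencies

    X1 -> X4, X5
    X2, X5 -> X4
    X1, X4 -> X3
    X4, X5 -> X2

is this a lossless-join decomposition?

Common attributes: T1 ∩ T2 = {X3, X4, X5}.
Closure of {X3, X4, X5}: X4, X5 → X2 applies, adding X2. So (X3, X4, X5)⁺ = {X2, X3, X4, X5}.
This closure contains every attribute of T1, so T1 ∩ T2 → T1. The join is lossless.

Yes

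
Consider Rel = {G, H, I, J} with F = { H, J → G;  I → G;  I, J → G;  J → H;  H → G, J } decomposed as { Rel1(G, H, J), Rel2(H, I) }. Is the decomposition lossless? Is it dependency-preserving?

lossless but not dependency-preserving

Lossless test: (H)⁺ = {G, H, J}, which contains all of one fragment — lossless.
Dependency preservation: the restricted closure of {I} across the fragments never reaches {G}, so I → G cannot be enforced without a join — not preserved.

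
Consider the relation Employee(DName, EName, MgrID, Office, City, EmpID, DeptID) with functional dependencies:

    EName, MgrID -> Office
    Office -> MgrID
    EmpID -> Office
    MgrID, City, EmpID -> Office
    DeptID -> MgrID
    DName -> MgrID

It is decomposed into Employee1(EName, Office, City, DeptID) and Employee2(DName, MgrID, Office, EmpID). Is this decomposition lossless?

No

Common attributes: Employee1 ∩ Employee2 = {Office}.
Closure of {Office}: Office → MgrID applies, adding MgrID. So (Office)⁺ = {MgrID, Office}.
The closure contains neither all of Employee1 = {EName, Office, City, DeptID} nor all of Employee2 = {DName, MgrID, Office, EmpID}, so the common attributes are not a superkey of either fragment. The join is lossy.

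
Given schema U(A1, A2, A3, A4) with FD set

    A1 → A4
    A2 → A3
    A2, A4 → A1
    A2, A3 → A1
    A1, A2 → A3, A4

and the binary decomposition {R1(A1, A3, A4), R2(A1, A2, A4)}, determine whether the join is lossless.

No

Common attributes: R1 ∩ R2 = {A1, A4}.
No dependency enlarges {A1, A4}, so (A1, A4)⁺ = {A1, A4}.
The closure contains neither all of R1 = {A1, A3, A4} nor all of R2 = {A1, A2, A4}, so the common attributes are not a superkey of either fragment. The join is lossy.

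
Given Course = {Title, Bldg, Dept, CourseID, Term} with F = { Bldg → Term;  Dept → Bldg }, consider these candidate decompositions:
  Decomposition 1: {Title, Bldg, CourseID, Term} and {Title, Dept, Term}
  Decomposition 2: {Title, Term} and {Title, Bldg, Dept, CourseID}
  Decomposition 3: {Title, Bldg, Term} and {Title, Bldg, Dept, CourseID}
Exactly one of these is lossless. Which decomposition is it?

Decomposition 1: common = {Title, Term}, closure = {Title, Term} → lossy.
Decomposition 2: common = {Title}, closure = {Title} → lossy.
Decomposition 3: common = {Title, Bldg}, closure = {Title, Bldg, Term} → lossless.

Decomposition 3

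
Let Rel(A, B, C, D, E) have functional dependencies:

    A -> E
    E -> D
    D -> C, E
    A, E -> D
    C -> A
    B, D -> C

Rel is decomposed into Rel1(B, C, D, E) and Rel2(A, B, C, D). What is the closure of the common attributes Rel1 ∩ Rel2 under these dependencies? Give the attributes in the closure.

Rel1 ∩ Rel2 = {B, C, D}.
D → C, E applies, adding E
C → A applies, adding A
Closure: {A, B, C, D, E}.

A, B, C, D, E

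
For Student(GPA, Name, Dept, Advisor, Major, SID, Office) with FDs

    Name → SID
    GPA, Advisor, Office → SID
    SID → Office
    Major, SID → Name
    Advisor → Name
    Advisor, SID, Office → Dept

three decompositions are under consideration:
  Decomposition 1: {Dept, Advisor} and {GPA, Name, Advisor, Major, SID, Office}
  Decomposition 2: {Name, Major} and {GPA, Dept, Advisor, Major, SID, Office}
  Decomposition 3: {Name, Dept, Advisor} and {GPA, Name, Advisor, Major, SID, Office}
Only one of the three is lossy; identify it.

Decomposition 2

Decomposition 1: common = {Advisor}, closure = {Name, Dept, Advisor, SID, Office} → lossless.
Decomposition 2: common = {Major}, closure = {Major} → lossy.
Decomposition 3: common = {Name, Advisor}, closure = {Name, Dept, Advisor, SID, Office} → lossless.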